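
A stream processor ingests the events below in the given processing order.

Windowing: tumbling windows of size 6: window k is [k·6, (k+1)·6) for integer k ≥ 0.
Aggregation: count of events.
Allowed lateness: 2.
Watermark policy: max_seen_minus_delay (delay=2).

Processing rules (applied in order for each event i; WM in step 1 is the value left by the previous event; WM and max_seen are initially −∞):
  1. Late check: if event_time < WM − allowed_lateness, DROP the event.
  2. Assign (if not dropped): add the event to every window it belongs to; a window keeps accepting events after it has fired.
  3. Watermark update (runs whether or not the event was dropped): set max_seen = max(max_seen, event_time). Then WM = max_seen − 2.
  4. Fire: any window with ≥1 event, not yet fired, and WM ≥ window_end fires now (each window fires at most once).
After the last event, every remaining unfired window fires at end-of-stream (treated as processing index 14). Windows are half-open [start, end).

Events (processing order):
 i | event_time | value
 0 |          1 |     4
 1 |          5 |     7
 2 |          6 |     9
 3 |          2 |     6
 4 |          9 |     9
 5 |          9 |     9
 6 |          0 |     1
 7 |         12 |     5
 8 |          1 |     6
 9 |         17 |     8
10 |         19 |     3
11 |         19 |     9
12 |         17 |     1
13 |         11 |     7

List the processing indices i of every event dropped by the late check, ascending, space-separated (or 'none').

i=0 t=1 v=4: → [0,6); WM=-1
i=1 t=5 v=7: → [0,6); WM=3
i=2 t=6 v=9: → [6,12); WM=4
i=3 t=2 v=6: → [0,6); WM=4
i=4 t=9 v=9: → [6,12); WM=7; [0,6) fires=3
i=5 t=9 v=9: → [6,12); WM=7
i=6 t=0 v=1: DROP (t<7-2); WM=7
i=7 t=12 v=5: → [12,18); WM=10
i=8 t=1 v=6: DROP (t<10-2); WM=10
i=9 t=17 v=8: → [12,18); WM=15; [6,12) fires=3
i=10 t=19 v=3: → [18,24); WM=17
i=11 t=19 v=9: → [18,24); WM=17
i=12 t=17 v=1: → [12,18); WM=17
i=13 t=11 v=7: DROP (t<17-2); WM=17

6 8 13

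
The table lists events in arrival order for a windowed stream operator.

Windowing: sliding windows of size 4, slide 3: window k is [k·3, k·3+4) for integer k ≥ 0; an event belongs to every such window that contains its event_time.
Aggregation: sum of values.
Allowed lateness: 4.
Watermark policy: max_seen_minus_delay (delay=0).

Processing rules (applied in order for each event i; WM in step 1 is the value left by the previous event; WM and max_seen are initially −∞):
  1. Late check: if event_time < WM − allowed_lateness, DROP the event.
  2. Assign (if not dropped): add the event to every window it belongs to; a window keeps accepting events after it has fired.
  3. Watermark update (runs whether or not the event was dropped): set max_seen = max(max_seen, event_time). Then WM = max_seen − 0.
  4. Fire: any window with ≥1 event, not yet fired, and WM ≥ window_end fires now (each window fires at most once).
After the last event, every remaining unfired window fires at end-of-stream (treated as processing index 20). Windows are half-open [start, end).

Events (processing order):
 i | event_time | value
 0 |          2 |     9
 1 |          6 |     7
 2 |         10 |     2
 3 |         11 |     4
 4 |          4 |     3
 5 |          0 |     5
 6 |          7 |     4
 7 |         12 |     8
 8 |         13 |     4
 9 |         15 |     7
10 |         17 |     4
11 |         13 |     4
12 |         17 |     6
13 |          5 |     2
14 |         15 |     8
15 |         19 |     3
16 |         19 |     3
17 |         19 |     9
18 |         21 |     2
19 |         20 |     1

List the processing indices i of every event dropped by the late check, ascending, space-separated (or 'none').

i=0 t=2 v=9: → [0,4); WM=2
i=1 t=6 v=7: → [6,10),[3,7); WM=6; [0,4) fires=9
i=2 t=10 v=2: → [9,13); WM=10; [3,7) fires=7 [6,10) fires=7
i=3 t=11 v=4: → [9,13); WM=11
i=4 t=4 v=3: DROP (t<11-4); WM=11
i=5 t=0 v=5: DROP (t<11-4); WM=11
i=6 t=7 v=4: → [6,10); WM=11
i=7 t=12 v=8: → [12,16),[9,13); WM=12
i=8 t=13 v=4: → [12,16); WM=13; [9,13) fires=14
i=9 t=15 v=7: → [15,19),[12,16); WM=15
i=10 t=17 v=4: → [15,19); WM=17; [12,16) fires=19
i=11 t=13 v=4: → [12,16); WM=17
i=12 t=17 v=6: → [15,19); WM=17
i=13 t=5 v=2: DROP (t<17-4); WM=17
i=14 t=15 v=8: → [15,19),[12,16); WM=17
i=15 t=19 v=3: → [18,22); WM=19; [15,19) fires=25
i=16 t=19 v=3: → [18,22); WM=19
i=17 t=19 v=9: → [18,22); WM=19
i=18 t=21 v=2: → [21,25),[18,22); WM=21
i=19 t=20 v=1: → [18,22); WM=21

4 5 13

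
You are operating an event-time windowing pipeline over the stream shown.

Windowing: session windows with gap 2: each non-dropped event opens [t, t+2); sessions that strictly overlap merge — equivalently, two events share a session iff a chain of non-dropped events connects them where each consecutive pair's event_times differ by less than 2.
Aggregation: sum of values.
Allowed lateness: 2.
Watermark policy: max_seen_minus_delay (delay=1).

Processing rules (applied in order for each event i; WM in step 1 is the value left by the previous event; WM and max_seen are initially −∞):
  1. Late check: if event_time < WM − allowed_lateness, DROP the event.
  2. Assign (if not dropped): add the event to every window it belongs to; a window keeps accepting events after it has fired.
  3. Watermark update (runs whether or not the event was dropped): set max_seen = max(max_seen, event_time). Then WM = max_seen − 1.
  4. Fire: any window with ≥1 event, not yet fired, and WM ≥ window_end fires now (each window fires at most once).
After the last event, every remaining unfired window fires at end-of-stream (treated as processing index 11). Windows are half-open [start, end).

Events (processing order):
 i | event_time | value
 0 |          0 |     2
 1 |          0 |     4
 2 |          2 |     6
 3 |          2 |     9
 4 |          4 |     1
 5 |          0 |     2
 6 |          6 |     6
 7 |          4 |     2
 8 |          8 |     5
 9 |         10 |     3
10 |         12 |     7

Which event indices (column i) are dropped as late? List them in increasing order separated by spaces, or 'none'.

5

i=0 t=0 v=2: → [0,2); WM=-1
i=1 t=0 v=4: → [0,2); WM=-1
i=2 t=2 v=6: → [2,4); WM=1
i=3 t=2 v=9: → [2,4); WM=1
i=4 t=4 v=1: → [4,6); WM=3
i=5 t=0 v=2: DROP (t<3-2); WM=3
i=6 t=6 v=6: → [6,8); WM=5
i=7 t=4 v=2: → [4,6); WM=5
i=8 t=8 v=5: → [8,10); WM=7
i=9 t=10 v=3: → [10,12); WM=9
i=10 t=12 v=7: → [12,14); WM=11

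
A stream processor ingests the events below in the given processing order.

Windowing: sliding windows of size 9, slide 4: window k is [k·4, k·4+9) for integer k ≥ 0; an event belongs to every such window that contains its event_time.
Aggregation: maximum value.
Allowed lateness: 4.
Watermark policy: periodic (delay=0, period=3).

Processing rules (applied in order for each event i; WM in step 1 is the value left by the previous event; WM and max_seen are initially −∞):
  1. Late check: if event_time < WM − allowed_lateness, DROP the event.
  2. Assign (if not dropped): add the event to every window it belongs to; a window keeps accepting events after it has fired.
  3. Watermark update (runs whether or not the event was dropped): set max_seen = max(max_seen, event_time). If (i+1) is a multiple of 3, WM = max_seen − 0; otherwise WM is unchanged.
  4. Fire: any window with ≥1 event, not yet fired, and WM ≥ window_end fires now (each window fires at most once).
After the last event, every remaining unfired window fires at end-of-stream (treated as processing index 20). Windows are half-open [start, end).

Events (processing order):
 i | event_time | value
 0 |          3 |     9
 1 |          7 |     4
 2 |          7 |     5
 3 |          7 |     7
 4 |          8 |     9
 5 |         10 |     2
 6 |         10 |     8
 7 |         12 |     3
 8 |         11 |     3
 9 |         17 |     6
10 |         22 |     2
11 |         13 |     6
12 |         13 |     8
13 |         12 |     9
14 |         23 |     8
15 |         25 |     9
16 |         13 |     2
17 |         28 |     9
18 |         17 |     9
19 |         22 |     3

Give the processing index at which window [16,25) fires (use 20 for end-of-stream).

i=0 t=3 v=9: → [0,9); WM=−∞
i=1 t=7 v=4: → [4,13),[0,9); WM=−∞
i=2 t=7 v=5: → [4,13),[0,9); WM=7
i=3 t=7 v=7: → [4,13),[0,9); WM=7
i=4 t=8 v=9: → [8,17),[4,13),[0,9); WM=7
i=5 t=10 v=2: → [8,17),[4,13); WM=10; [0,9) fires=9
i=6 t=10 v=8: → [8,17),[4,13); WM=10
i=7 t=12 v=3: → [12,21),[8,17),[4,13); WM=10
i=8 t=11 v=3: → [8,17),[4,13); WM=12
i=9 t=17 v=6: → [16,25),[12,21); WM=12
i=10 t=22 v=2: → [20,29),[16,25); WM=12
i=11 t=13 v=6: → [12,21),[8,17); WM=22; [4,13) fires=9 [8,17) fires=9 [12,21) fires=6
i=12 t=13 v=8: DROP (t<22-4); WM=22
i=13 t=12 v=9: DROP (t<22-4); WM=22
i=14 t=23 v=8: → [20,29),[16,25); WM=23
i=15 t=25 v=9: → [24,33),[20,29); WM=23
i=16 t=13 v=2: DROP (t<23-4); WM=23
i=17 t=28 v=9: → [28,37),[24,33),[20,29); WM=28; [16,25) fires=8
i=18 t=17 v=9: DROP (t<28-4); WM=28
i=19 t=22 v=3: DROP (t<28-4); WM=28

17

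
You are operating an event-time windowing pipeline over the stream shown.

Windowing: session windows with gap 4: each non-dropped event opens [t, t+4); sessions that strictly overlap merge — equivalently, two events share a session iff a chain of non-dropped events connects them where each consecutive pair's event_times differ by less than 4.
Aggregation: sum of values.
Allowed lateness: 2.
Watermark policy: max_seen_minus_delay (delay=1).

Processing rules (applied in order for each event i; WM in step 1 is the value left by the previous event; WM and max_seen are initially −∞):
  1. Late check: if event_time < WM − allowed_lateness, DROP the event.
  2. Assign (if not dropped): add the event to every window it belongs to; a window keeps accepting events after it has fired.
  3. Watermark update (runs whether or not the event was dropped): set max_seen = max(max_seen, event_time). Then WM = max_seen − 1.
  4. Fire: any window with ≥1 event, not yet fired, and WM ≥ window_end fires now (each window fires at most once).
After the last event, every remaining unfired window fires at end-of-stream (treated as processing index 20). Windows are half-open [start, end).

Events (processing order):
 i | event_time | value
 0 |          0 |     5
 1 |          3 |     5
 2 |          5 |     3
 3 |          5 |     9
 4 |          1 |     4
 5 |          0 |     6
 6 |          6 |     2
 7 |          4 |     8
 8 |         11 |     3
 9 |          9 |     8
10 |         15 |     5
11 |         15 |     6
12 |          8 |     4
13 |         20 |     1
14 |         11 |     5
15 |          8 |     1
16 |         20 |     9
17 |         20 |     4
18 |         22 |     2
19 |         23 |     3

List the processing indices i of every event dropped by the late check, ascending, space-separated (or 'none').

i=0 t=0 v=5: → [0,4); WM=-1
i=1 t=3 v=5: → [0,7); WM=2
i=2 t=5 v=3: → [0,9); WM=4
i=3 t=5 v=9: → [0,9); WM=4
i=4 t=1 v=4: DROP (t<4-2); WM=4
i=5 t=0 v=6: DROP (t<4-2); WM=4
i=6 t=6 v=2: → [0,10); WM=5
i=7 t=4 v=8: → [0,10); WM=5
i=8 t=11 v=3: → [11,15); WM=10
i=9 t=9 v=8: → [0,15); WM=10
i=10 t=15 v=5: → [15,19); WM=14
i=11 t=15 v=6: → [15,19); WM=14
i=12 t=8 v=4: DROP (t<14-2); WM=14
i=13 t=20 v=1: → [20,24); WM=19
i=14 t=11 v=5: DROP (t<19-2); WM=19
i=15 t=8 v=1: DROP (t<19-2); WM=19
i=16 t=20 v=9: → [20,24); WM=19
i=17 t=20 v=4: → [20,24); WM=19
i=18 t=22 v=2: → [20,26); WM=21
i=19 t=23 v=3: → [20,27); WM=22

4 5 12 14 15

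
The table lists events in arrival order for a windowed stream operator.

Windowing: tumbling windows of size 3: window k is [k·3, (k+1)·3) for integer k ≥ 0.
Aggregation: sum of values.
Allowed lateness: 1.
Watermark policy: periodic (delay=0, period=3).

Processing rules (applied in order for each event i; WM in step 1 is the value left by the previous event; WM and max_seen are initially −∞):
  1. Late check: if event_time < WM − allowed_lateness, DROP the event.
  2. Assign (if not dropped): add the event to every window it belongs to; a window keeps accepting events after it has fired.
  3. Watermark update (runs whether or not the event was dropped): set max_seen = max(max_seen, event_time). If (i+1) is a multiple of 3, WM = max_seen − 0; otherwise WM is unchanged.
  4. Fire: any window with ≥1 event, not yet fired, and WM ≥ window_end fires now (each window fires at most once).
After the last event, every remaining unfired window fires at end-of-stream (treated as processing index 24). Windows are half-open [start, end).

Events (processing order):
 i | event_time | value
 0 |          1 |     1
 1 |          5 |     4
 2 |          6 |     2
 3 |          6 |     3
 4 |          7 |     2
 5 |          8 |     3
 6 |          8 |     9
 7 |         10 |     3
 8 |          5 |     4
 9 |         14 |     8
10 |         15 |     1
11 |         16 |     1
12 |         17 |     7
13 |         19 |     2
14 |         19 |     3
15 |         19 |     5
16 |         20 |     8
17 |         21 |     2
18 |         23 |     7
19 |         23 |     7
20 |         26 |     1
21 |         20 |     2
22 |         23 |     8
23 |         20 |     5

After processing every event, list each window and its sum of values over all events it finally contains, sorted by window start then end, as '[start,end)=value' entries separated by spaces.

[0,3)=1 [3,6)=4 [6,9)=19 [9,12)=3 [12,15)=8 [15,18)=9 [18,21)=18 [21,24)=16 [24,27)=1

i=0 t=1 v=1: → [0,3); WM=−∞
i=1 t=5 v=4: → [3,6); WM=−∞
i=2 t=6 v=2: → [6,9); WM=6; [0,3) fires=1 [3,6) fires=4
i=3 t=6 v=3: → [6,9); WM=6
i=4 t=7 v=2: → [6,9); WM=6
i=5 t=8 v=3: → [6,9); WM=8
i=6 t=8 v=9: → [6,9); WM=8
i=7 t=10 v=3: → [9,12); WM=8
i=8 t=5 v=4: DROP (t<8-1); WM=10; [6,9) fires=19
i=9 t=14 v=8: → [12,15); WM=10
i=10 t=15 v=1: → [15,18); WM=10
i=11 t=16 v=1: → [15,18); WM=16; [9,12) fires=3 [12,15) fires=8
i=12 t=17 v=7: → [15,18); WM=16
i=13 t=19 v=2: → [18,21); WM=16
i=14 t=19 v=3: → [18,21); WM=19; [15,18) fires=9
i=15 t=19 v=5: → [18,21); WM=19
i=16 t=20 v=8: → [18,21); WM=19
i=17 t=21 v=2: → [21,24); WM=21; [18,21) fires=18
i=18 t=23 v=7: → [21,24); WM=21
i=19 t=23 v=7: → [21,24); WM=21
i=20 t=26 v=1: → [24,27); WM=26; [21,24) fires=16
i=21 t=20 v=2: DROP (t<26-1); WM=26
i=22 t=23 v=8: DROP (t<26-1); WM=26
i=23 t=20 v=5: DROP (t<26-1); WM=26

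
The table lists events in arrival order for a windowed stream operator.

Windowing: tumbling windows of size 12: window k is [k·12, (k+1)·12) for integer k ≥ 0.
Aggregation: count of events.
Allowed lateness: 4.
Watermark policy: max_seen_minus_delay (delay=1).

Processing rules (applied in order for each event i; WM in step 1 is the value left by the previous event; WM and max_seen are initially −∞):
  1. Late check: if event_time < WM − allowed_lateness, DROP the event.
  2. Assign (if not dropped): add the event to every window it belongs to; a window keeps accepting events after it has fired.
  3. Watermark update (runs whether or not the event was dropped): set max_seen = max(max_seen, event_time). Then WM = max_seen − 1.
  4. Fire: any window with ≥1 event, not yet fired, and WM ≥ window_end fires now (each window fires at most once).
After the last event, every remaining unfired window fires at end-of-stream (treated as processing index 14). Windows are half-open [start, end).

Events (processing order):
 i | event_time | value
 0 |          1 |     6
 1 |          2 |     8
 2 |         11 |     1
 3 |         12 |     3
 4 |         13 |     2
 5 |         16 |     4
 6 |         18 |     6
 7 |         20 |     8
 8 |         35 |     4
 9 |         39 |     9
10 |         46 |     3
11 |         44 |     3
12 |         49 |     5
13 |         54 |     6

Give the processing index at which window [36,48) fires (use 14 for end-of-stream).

i=0 t=1 v=6: → [0,12); WM=0
i=1 t=2 v=8: → [0,12); WM=1
i=2 t=11 v=1: → [0,12); WM=10
i=3 t=12 v=3: → [12,24); WM=11
i=4 t=13 v=2: → [12,24); WM=12; [0,12) fires=3
i=5 t=16 v=4: → [12,24); WM=15
i=6 t=18 v=6: → [12,24); WM=17
i=7 t=20 v=8: → [12,24); WM=19
i=8 t=35 v=4: → [24,36); WM=34; [12,24) fires=5
i=9 t=39 v=9: → [36,48); WM=38; [24,36) fires=1
i=10 t=46 v=3: → [36,48); WM=45
i=11 t=44 v=3: → [36,48); WM=45
i=12 t=49 v=5: → [48,60); WM=48; [36,48) fires=3
i=13 t=54 v=6: → [48,60); WM=53

12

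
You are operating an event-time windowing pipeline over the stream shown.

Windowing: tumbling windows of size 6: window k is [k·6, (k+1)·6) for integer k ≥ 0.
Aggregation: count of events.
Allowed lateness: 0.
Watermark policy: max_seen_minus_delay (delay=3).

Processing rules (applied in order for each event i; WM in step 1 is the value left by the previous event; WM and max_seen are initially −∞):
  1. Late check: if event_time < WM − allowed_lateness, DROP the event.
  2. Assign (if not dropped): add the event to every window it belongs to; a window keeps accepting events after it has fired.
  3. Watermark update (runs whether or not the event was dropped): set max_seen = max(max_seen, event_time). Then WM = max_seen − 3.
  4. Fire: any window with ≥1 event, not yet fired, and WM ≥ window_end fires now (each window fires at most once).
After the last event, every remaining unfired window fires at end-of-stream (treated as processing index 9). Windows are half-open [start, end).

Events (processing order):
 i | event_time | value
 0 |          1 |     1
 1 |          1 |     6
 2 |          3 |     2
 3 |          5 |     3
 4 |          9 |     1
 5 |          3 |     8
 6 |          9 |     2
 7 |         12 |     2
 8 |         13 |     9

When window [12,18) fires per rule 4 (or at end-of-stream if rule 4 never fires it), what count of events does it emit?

2

i=0 t=1 v=1: → [0,6); WM=-2
i=1 t=1 v=6: → [0,6); WM=-2
i=2 t=3 v=2: → [0,6); WM=0
i=3 t=5 v=3: → [0,6); WM=2
i=4 t=9 v=1: → [6,12); WM=6; [0,6) fires=4
i=5 t=3 v=8: DROP (t<6-0); WM=6
i=6 t=9 v=2: → [6,12); WM=6
i=7 t=12 v=2: → [12,18); WM=9
i=8 t=13 v=9: → [12,18); WM=10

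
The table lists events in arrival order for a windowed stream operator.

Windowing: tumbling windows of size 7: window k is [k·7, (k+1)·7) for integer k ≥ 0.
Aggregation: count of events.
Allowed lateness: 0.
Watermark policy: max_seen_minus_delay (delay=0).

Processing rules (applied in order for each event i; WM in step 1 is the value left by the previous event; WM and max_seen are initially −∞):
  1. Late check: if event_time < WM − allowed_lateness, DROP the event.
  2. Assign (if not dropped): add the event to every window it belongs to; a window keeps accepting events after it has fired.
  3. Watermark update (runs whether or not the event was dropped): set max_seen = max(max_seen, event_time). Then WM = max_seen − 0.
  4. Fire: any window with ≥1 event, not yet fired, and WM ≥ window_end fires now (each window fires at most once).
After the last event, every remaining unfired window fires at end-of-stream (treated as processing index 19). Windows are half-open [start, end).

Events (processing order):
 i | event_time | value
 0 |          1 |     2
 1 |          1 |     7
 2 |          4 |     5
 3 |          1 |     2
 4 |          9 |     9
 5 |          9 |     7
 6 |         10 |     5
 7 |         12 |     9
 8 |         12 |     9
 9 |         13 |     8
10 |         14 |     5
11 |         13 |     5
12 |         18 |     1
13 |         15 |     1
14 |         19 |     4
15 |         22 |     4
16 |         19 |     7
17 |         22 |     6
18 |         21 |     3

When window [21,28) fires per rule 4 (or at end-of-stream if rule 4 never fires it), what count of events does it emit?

2

i=0 t=1 v=2: → [0,7); WM=1
i=1 t=1 v=7: → [0,7); WM=1
i=2 t=4 v=5: → [0,7); WM=4
i=3 t=1 v=2: DROP (t<4-0); WM=4
i=4 t=9 v=9: → [7,14); WM=9; [0,7) fires=3
i=5 t=9 v=7: → [7,14); WM=9
i=6 t=10 v=5: → [7,14); WM=10
i=7 t=12 v=9: → [7,14); WM=12
i=8 t=12 v=9: → [7,14); WM=12
i=9 t=13 v=8: → [7,14); WM=13
i=10 t=14 v=5: → [14,21); WM=14; [7,14) fires=6
i=11 t=13 v=5: DROP (t<14-0); WM=14
i=12 t=18 v=1: → [14,21); WM=18
i=13 t=15 v=1: DROP (t<18-0); WM=18
i=14 t=19 v=4: → [14,21); WM=19
i=15 t=22 v=4: → [21,28); WM=22; [14,21) fires=3
i=16 t=19 v=7: DROP (t<22-0); WM=22
i=17 t=22 v=6: → [21,28); WM=22
i=18 t=21 v=3: DROP (t<22-0); WM=22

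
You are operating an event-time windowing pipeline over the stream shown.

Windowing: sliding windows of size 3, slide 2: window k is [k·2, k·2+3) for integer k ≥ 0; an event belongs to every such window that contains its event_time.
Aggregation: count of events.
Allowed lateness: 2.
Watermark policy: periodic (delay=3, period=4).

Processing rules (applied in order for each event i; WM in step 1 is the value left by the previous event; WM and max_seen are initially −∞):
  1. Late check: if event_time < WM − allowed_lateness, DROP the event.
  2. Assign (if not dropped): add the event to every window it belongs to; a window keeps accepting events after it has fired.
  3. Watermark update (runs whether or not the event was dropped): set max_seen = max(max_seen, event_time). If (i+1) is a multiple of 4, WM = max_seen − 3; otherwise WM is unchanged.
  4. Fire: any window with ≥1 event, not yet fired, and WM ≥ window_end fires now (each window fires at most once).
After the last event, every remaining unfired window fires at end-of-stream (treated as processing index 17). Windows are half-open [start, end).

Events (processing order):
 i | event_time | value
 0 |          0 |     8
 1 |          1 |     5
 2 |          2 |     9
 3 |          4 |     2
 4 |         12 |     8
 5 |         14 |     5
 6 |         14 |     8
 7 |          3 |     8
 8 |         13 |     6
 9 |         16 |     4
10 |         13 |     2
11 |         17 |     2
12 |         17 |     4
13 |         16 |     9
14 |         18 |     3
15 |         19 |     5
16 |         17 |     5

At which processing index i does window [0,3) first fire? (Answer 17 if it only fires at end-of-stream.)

i=0 t=0 v=8: → [0,3); WM=−∞
i=1 t=1 v=5: → [0,3); WM=−∞
i=2 t=2 v=9: → [2,5),[0,3); WM=−∞
i=3 t=4 v=2: → [4,7),[2,5); WM=1
i=4 t=12 v=8: → [12,15),[10,13); WM=1
i=5 t=14 v=5: → [14,17),[12,15); WM=1
i=6 t=14 v=8: → [14,17),[12,15); WM=1
i=7 t=3 v=8: → [2,5); WM=11; [0,3) fires=3 [2,5) fires=3 [4,7) fires=1
i=8 t=13 v=6: → [12,15); WM=11
i=9 t=16 v=4: → [16,19),[14,17); WM=11
i=10 t=13 v=2: → [12,15); WM=11
i=11 t=17 v=2: → [16,19); WM=14; [10,13) fires=1
i=12 t=17 v=4: → [16,19); WM=14
i=13 t=16 v=9: → [16,19),[14,17); WM=14
i=14 t=18 v=3: → [18,21),[16,19); WM=14
i=15 t=19 v=5: → [18,21); WM=16; [12,15) fires=5
i=16 t=17 v=5: → [16,19); WM=16

7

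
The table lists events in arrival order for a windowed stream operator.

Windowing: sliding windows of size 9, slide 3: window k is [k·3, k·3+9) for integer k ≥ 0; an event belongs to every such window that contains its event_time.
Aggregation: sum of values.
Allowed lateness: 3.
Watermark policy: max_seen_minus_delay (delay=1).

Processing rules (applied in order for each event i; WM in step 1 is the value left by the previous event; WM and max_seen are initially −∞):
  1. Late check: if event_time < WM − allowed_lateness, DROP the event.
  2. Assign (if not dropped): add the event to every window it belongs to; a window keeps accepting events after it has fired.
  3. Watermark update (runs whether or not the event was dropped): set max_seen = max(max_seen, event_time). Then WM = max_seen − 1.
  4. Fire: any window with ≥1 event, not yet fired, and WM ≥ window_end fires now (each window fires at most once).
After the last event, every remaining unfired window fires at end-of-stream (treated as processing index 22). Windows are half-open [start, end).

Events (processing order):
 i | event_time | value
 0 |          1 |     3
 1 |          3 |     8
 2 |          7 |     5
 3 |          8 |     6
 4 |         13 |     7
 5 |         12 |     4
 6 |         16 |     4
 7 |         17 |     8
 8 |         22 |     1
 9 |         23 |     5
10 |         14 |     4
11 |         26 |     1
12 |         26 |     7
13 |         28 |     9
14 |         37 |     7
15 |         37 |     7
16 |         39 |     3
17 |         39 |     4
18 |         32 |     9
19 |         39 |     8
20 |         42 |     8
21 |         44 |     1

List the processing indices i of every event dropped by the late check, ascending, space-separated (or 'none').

10 18

i=0 t=1 v=3: → [0,9); WM=0
i=1 t=3 v=8: → [3,12),[0,9); WM=2
i=2 t=7 v=5: → [6,15),[3,12),[0,9); WM=6
i=3 t=8 v=6: → [6,15),[3,12),[0,9); WM=7
i=4 t=13 v=7: → [12,21),[9,18),[6,15); WM=12; [0,9) fires=22 [3,12) fires=19
i=5 t=12 v=4: → [12,21),[9,18),[6,15); WM=12
i=6 t=16 v=4: → [15,24),[12,21),[9,18); WM=15; [6,15) fires=22
i=7 t=17 v=8: → [15,24),[12,21),[9,18); WM=16
i=8 t=22 v=1: → [21,30),[18,27),[15,24); WM=21; [9,18) fires=23 [12,21) fires=23
i=9 t=23 v=5: → [21,30),[18,27),[15,24); WM=22
i=10 t=14 v=4: DROP (t<22-3); WM=22
i=11 t=26 v=1: → [24,33),[21,30),[18,27); WM=25; [15,24) fires=18
i=12 t=26 v=7: → [24,33),[21,30),[18,27); WM=25
i=13 t=28 v=9: → [27,36),[24,33),[21,30); WM=27; [18,27) fires=14
i=14 t=37 v=7: → [36,45),[33,42),[30,39); WM=36; [21,30) fires=23 [24,33) fires=17 [27,36) fires=9
i=15 t=37 v=7: → [36,45),[33,42),[30,39); WM=36
i=16 t=39 v=3: → [39,48),[36,45),[33,42); WM=38
i=17 t=39 v=4: → [39,48),[36,45),[33,42); WM=38
i=18 t=32 v=9: DROP (t<38-3); WM=38
i=19 t=39 v=8: → [39,48),[36,45),[33,42); WM=38
i=20 t=42 v=8: → [42,51),[39,48),[36,45); WM=41; [30,39) fires=14
i=21 t=44 v=1: → [42,51),[39,48),[36,45); WM=43; [33,42) fires=29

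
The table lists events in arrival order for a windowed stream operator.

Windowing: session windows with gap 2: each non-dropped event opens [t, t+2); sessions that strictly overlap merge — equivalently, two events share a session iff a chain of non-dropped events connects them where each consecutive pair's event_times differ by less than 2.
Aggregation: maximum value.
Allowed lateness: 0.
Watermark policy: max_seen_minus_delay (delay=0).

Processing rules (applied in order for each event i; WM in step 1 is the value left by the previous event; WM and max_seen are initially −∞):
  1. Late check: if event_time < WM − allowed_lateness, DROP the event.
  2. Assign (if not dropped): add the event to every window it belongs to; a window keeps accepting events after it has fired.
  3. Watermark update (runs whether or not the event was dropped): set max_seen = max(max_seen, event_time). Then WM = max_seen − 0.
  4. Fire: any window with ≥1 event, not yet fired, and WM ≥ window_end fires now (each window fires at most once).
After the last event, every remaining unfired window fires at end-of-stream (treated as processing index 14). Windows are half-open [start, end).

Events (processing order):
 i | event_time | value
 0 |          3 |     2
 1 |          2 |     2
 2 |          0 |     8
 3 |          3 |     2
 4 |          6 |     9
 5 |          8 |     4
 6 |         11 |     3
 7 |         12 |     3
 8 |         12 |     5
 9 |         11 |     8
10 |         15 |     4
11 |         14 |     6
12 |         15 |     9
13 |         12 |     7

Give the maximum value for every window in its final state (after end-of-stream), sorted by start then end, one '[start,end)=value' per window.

i=0 t=3 v=2: → [3,5); WM=3
i=1 t=2 v=2: DROP (t<3-0); WM=3
i=2 t=0 v=8: DROP (t<3-0); WM=3
i=3 t=3 v=2: → [3,5); WM=3
i=4 t=6 v=9: → [6,8); WM=6
i=5 t=8 v=4: → [8,10); WM=8
i=6 t=11 v=3: → [11,13); WM=11
i=7 t=12 v=3: → [11,14); WM=12
i=8 t=12 v=5: → [11,14); WM=12
i=9 t=11 v=8: DROP (t<12-0); WM=12
i=10 t=15 v=4: → [15,17); WM=15
i=11 t=14 v=6: DROP (t<15-0); WM=15
i=12 t=15 v=9: → [15,17); WM=15
i=13 t=12 v=7: DROP (t<15-0); WM=15

[3,5)=2 [6,8)=9 [8,10)=4 [11,14)=5 [15,17)=9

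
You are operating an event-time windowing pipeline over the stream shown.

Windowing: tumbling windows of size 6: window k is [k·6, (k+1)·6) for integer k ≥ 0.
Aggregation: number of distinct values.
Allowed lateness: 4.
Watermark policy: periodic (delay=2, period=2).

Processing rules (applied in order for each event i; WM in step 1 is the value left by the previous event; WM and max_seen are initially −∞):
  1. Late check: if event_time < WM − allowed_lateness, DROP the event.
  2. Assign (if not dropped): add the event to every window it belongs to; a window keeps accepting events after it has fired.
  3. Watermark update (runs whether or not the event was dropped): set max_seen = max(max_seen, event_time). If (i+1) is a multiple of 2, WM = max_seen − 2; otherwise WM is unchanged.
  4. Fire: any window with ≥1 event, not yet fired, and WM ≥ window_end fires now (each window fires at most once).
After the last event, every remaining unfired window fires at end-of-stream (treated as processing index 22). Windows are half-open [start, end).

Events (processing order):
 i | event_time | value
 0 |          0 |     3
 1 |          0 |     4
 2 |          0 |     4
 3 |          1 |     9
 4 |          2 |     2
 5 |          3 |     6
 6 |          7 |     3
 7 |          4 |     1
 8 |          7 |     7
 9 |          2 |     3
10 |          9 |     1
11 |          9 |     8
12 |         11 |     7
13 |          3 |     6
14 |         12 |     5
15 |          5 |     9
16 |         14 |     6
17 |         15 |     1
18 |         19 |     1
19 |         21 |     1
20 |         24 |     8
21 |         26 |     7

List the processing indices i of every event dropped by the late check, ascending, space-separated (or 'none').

none

i=0 t=0 v=3: → [0,6); WM=−∞
i=1 t=0 v=4: → [0,6); WM=-2
i=2 t=0 v=4: → [0,6); WM=-2
i=3 t=1 v=9: → [0,6); WM=-1
i=4 t=2 v=2: → [0,6); WM=-1
i=5 t=3 v=6: → [0,6); WM=1
i=6 t=7 v=3: → [6,12); WM=1
i=7 t=4 v=1: → [0,6); WM=5
i=8 t=7 v=7: → [6,12); WM=5
i=9 t=2 v=3: → [0,6); WM=5
i=10 t=9 v=1: → [6,12); WM=5
i=11 t=9 v=8: → [6,12); WM=7; [0,6) fires=6
i=12 t=11 v=7: → [6,12); WM=7
i=13 t=3 v=6: → [0,6); WM=9
i=14 t=12 v=5: → [12,18); WM=9
i=15 t=5 v=9: → [0,6); WM=10
i=16 t=14 v=6: → [12,18); WM=10
i=17 t=15 v=1: → [12,18); WM=13; [6,12) fires=4
i=18 t=19 v=1: → [18,24); WM=13
i=19 t=21 v=1: → [18,24); WM=19; [12,18) fires=3
i=20 t=24 v=8: → [24,30); WM=19
i=21 t=26 v=7: → [24,30); WM=24; [18,24) fires=1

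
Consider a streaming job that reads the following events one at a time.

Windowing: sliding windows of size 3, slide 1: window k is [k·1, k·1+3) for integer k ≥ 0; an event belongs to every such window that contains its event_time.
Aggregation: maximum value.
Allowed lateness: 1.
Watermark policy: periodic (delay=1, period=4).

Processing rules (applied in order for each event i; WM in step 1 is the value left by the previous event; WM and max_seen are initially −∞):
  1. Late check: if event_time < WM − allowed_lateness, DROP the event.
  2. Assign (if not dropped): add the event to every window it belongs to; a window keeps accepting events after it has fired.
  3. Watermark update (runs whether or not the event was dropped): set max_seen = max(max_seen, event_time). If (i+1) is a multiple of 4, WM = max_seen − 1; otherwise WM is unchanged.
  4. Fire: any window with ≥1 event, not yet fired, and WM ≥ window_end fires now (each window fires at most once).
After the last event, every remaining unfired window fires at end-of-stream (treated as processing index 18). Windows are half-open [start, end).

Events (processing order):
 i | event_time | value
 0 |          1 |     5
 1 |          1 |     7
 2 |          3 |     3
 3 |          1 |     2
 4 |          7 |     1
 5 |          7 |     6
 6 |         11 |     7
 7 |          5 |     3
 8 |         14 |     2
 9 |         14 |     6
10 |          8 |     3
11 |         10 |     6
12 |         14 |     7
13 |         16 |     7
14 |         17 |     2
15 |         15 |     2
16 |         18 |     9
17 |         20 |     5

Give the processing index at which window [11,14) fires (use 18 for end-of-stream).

15

i=0 t=1 v=5: → [1,4),[0,3); WM=−∞
i=1 t=1 v=7: → [1,4),[0,3); WM=−∞
i=2 t=3 v=3: → [3,6),[2,5),[1,4); WM=−∞
i=3 t=1 v=2: → [1,4),[0,3); WM=2
i=4 t=7 v=1: → [7,10),[6,9),[5,8); WM=2
i=5 t=7 v=6: → [7,10),[6,9),[5,8); WM=2
i=6 t=11 v=7: → [11,14),[10,13),[9,12); WM=2
i=7 t=5 v=3: → [5,8),[4,7),[3,6); WM=10; [0,3) fires=7 [1,4) fires=7 [2,5) fires=3 [3,6) fires=3 [4,7) fires=3 [5,8) fires=6 [6,9) fires=6 [7,10) fires=6
i=8 t=14 v=2: → [14,17),[13,16),[12,15); WM=10
i=9 t=14 v=6: → [14,17),[13,16),[12,15); WM=10
i=10 t=8 v=3: DROP (t<10-1); WM=10
i=11 t=10 v=6: → [10,13),[9,12),[8,11); WM=13; [8,11) fires=6 [9,12) fires=7 [10,13) fires=7
i=12 t=14 v=7: → [14,17),[13,16),[12,15); WM=13
i=13 t=16 v=7: → [16,19),[15,18),[14,17); WM=13
i=14 t=17 v=2: → [17,20),[16,19),[15,18); WM=13
i=15 t=15 v=2: → [15,18),[14,17),[13,16); WM=16; [11,14) fires=7 [12,15) fires=7 [13,16) fires=7
i=16 t=18 v=9: → [18,21),[17,20),[16,19); WM=16
i=17 t=20 v=5: → [20,23),[19,22),[18,21); WM=16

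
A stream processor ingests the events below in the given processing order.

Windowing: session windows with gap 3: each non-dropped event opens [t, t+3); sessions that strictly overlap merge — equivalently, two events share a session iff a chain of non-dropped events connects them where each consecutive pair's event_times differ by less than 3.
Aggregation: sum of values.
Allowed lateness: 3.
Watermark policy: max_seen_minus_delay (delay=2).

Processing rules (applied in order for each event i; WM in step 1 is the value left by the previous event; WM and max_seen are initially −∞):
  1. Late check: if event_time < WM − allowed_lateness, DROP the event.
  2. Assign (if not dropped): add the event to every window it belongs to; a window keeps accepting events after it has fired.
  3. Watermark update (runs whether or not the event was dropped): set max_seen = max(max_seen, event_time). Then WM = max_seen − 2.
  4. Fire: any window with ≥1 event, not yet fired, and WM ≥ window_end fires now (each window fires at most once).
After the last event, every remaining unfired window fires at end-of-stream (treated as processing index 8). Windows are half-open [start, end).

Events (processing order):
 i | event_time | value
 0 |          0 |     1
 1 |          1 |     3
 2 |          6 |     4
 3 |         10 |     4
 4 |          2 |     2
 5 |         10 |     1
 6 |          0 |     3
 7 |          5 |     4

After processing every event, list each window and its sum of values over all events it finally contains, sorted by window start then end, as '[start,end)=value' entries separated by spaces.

i=0 t=0 v=1: → [0,3); WM=-2
i=1 t=1 v=3: → [0,4); WM=-1
i=2 t=6 v=4: → [6,9); WM=4
i=3 t=10 v=4: → [10,13); WM=8
i=4 t=2 v=2: DROP (t<8-3); WM=8
i=5 t=10 v=1: → [10,13); WM=8
i=6 t=0 v=3: DROP (t<8-3); WM=8
i=7 t=5 v=4: → [5,9); WM=8

[0,4)=4 [5,9)=8 [10,13)=5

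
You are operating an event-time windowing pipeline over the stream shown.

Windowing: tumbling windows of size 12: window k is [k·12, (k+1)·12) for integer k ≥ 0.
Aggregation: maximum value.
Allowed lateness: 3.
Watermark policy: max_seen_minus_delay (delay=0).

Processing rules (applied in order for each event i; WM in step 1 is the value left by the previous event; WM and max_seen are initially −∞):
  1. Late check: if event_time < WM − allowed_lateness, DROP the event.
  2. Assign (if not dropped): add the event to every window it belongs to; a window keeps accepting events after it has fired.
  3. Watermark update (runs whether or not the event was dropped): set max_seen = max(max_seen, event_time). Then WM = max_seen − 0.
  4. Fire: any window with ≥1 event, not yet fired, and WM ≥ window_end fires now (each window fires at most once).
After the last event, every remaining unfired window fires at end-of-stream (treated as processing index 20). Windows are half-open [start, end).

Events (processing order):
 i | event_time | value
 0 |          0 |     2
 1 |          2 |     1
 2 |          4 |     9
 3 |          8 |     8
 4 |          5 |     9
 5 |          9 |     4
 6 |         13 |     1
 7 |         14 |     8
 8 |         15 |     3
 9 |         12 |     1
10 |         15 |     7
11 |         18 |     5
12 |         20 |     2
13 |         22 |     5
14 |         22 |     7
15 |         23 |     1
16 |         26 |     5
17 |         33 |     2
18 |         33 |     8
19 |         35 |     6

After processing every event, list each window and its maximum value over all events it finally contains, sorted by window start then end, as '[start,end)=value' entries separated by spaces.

[0,12)=9 [12,24)=8 [24,36)=8

i=0 t=0 v=2: → [0,12); WM=0
i=1 t=2 v=1: → [0,12); WM=2
i=2 t=4 v=9: → [0,12); WM=4
i=3 t=8 v=8: → [0,12); WM=8
i=4 t=5 v=9: → [0,12); WM=8
i=5 t=9 v=4: → [0,12); WM=9
i=6 t=13 v=1: → [12,24); WM=13; [0,12) fires=9
i=7 t=14 v=8: → [12,24); WM=14
i=8 t=15 v=3: → [12,24); WM=15
i=9 t=12 v=1: → [12,24); WM=15
i=10 t=15 v=7: → [12,24); WM=15
i=11 t=18 v=5: → [12,24); WM=18
i=12 t=20 v=2: → [12,24); WM=20
i=13 t=22 v=5: → [12,24); WM=22
i=14 t=22 v=7: → [12,24); WM=22
i=15 t=23 v=1: → [12,24); WM=23
i=16 t=26 v=5: → [24,36); WM=26; [12,24) fires=8
i=17 t=33 v=2: → [24,36); WM=33
i=18 t=33 v=8: → [24,36); WM=33
i=19 t=35 v=6: → [24,36); WM=35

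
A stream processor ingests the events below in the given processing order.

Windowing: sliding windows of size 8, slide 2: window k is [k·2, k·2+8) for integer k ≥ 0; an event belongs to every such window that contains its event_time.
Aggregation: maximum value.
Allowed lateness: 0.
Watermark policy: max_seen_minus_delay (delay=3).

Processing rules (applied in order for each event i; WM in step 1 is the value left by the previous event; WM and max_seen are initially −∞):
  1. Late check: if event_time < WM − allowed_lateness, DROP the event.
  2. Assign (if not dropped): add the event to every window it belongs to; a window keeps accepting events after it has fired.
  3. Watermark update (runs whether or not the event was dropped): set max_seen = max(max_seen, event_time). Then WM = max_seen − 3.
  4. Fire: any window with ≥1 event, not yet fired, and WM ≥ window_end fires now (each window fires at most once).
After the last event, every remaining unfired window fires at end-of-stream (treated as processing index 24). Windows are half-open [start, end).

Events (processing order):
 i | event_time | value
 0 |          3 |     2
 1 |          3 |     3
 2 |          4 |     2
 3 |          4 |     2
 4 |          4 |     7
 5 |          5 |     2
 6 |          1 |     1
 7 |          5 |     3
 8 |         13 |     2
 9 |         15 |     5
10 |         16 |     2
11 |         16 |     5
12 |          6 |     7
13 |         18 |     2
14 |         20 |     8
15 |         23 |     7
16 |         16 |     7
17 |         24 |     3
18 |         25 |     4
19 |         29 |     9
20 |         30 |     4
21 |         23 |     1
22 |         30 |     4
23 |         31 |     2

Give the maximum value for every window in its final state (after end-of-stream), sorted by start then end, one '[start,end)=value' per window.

i=0 t=3 v=2: → [2,10),[0,8); WM=0
i=1 t=3 v=3: → [2,10),[0,8); WM=0
i=2 t=4 v=2: → [4,12),[2,10),[0,8); WM=1
i=3 t=4 v=2: → [4,12),[2,10),[0,8); WM=1
i=4 t=4 v=7: → [4,12),[2,10),[0,8); WM=1
i=5 t=5 v=2: → [4,12),[2,10),[0,8); WM=2
i=6 t=1 v=1: DROP (t<2-0); WM=2
i=7 t=5 v=3: → [4,12),[2,10),[0,8); WM=2
i=8 t=13 v=2: → [12,20),[10,18),[8,16),[6,14); WM=10; [0,8) fires=7 [2,10) fires=7
i=9 t=15 v=5: → [14,22),[12,20),[10,18),[8,16); WM=12; [4,12) fires=7
i=10 t=16 v=2: → [16,24),[14,22),[12,20),[10,18); WM=13
i=11 t=16 v=5: → [16,24),[14,22),[12,20),[10,18); WM=13
i=12 t=6 v=7: DROP (t<13-0); WM=13
i=13 t=18 v=2: → [18,26),[16,24),[14,22),[12,20); WM=15; [6,14) fires=2
i=14 t=20 v=8: → [20,28),[18,26),[16,24),[14,22); WM=17; [8,16) fires=5
i=15 t=23 v=7: → [22,30),[20,28),[18,26),[16,24); WM=20; [10,18) fires=5 [12,20) fires=5
i=16 t=16 v=7: DROP (t<20-0); WM=20
i=17 t=24 v=3: → [24,32),[22,30),[20,28),[18,26); WM=21
i=18 t=25 v=4: → [24,32),[22,30),[20,28),[18,26); WM=22; [14,22) fires=8
i=19 t=29 v=9: → [28,36),[26,34),[24,32),[22,30); WM=26; [16,24) fires=8 [18,26) fires=8
i=20 t=30 v=4: → [30,38),[28,36),[26,34),[24,32); WM=27
i=21 t=23 v=1: DROP (t<27-0); WM=27
i=22 t=30 v=4: → [30,38),[28,36),[26,34),[24,32); WM=27
i=23 t=31 v=2: → [30,38),[28,36),[26,34),[24,32); WM=28; [20,28) fires=8

[0,8)=7 [2,10)=7 [4,12)=7 [6,14)=2 [8,16)=5 [10,18)=5 [12,20)=5 [14,22)=8 [16,24)=8 [18,26)=8 [20,28)=8 [22,30)=9 [24,32)=9 [26,34)=9 [28,36)=9 [30,38)=4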